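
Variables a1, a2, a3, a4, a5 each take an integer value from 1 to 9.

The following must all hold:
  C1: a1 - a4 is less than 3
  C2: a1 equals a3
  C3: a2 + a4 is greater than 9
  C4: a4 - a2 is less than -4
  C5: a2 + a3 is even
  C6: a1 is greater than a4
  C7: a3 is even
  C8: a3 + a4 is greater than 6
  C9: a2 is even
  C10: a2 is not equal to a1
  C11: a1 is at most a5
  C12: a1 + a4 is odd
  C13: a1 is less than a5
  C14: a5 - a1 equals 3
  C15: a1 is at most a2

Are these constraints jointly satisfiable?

Satisfiable

The assignment a1 = 4, a2 = 8, a3 = 4, a4 = 3, a5 = 7 works:
  constraint 1 holds since a1 - a4 = 1.
  constraint 3 holds since a2 + a4 = 11.
  constraint 4 holds since a4 - a2 = -5.
The rest check out directly.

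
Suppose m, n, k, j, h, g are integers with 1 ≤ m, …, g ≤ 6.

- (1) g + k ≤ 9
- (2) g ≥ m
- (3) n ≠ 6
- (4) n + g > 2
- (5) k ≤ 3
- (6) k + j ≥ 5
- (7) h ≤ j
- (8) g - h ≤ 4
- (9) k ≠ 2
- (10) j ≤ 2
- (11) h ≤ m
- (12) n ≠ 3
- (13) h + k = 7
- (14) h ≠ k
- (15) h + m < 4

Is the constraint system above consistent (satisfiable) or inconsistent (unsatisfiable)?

From constraints 7 and 10: h ≤ j ≤ 2. From constraint 5: k ≤ 3. Hence h + k ≤ 5. But constraint 13 requires h + k = 7, and 7 > 5. Contradiction.

Unsatisfiable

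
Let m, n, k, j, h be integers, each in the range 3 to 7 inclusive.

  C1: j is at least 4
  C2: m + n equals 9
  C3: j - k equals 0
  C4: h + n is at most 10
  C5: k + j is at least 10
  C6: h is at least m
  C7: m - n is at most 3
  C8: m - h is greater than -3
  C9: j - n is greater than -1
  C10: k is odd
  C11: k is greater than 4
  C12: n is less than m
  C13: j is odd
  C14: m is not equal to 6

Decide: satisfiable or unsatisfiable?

Setting (m, n, k, j, h) = (5, 4, 5, 5, 5) satisfies everything: constraint 2: m + n = 9; constraint 3: j - k = 0, and the others follow.

Satisfiable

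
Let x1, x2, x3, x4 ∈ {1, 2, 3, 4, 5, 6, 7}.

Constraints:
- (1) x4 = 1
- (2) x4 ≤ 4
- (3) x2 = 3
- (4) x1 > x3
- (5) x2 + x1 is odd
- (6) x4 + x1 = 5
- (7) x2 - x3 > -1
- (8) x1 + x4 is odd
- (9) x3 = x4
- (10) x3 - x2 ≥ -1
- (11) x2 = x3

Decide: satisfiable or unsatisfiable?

Constraint 3 fixes x2 = 3 and constraint 1 fixes x4 = 1. Constraints 9 and 11 give x2 = x3 = x4, so x2 = x4. But 3 ≠ 1 — contradiction.

Unsatisfiable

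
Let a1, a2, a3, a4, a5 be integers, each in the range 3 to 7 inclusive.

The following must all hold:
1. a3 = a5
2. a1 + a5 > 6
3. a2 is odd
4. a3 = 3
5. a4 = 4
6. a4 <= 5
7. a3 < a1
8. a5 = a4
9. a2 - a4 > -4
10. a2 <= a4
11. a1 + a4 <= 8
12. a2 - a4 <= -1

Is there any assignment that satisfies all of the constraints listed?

Constraint 4 fixes a3 = 3 and constraint 5 fixes a4 = 4. Constraints 1 and 8 give a3 = a5 = a4, so a3 = a4. But 3 ≠ 4 — contradiction.

Unsatisfiable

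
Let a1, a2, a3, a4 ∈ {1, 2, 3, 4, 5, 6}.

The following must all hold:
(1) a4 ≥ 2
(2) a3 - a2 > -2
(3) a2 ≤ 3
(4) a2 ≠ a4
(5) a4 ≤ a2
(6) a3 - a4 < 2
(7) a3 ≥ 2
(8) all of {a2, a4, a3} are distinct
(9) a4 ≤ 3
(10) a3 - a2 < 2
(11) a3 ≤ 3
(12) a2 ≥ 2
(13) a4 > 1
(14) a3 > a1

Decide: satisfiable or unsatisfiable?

Constraints 1, 3, 7, 9, 11, and 12 confine each of a2, a4, a3 to the 2 values {2, 3}.
Constraint 8 requires all 3 of them to be distinct, but only 2 values are available — impossible by the pigeonhole principle.

Unsatisfiable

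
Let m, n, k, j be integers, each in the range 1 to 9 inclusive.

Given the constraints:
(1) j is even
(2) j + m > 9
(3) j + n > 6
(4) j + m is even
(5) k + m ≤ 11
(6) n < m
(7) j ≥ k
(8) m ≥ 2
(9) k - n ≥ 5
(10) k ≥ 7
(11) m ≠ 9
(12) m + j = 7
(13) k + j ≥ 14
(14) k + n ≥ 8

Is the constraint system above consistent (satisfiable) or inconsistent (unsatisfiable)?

From constraint 8: m ≥ 2. From constraints 7 and 10: j ≥ k ≥ 7. Hence m + j ≥ 9. But constraint 12 requires m + j = 7, and 7 < 9. Contradiction.

Unsatisfiable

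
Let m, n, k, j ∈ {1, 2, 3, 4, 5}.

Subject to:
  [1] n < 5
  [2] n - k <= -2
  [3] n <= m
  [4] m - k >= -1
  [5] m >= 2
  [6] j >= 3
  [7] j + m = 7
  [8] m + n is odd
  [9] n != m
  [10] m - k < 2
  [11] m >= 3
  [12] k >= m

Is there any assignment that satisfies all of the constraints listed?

The assignment m = 4, n = 3, k = 5, j = 3 works:
  constraint 2 holds since n - k = -2.
  constraint 4 holds since m - k = -1.
The rest check out directly.

Satisfiable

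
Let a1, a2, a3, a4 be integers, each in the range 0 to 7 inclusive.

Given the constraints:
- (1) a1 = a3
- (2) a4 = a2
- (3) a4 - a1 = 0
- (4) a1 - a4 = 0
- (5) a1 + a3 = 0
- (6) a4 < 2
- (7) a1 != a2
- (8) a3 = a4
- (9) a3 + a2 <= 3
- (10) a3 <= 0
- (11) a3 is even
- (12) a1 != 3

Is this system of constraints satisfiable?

Unsatisfiable

From constraints 1, 2, and 8, a1 = a3 = a4 = a2, so a1 = a2. But constraint 7 says a1 ≠ a2. Contradiction.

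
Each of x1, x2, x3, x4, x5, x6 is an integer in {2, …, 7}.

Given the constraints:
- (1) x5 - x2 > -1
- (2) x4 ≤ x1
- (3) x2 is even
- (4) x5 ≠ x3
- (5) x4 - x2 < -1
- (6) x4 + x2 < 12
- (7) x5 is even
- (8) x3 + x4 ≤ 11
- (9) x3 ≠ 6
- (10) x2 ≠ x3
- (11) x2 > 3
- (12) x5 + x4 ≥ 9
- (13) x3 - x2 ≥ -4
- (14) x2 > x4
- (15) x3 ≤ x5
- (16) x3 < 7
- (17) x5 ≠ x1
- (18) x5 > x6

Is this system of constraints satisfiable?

Satisfiable

Setting (x1, x2, x3, x4, x5, x6) = (5, 6, 5, 3, 6, 5) satisfies everything: constraint 1: x5 - x2 = 0; constraint 5: x4 - x2 = -3; constraint 6: x4 + x2 = 9, and the others follow.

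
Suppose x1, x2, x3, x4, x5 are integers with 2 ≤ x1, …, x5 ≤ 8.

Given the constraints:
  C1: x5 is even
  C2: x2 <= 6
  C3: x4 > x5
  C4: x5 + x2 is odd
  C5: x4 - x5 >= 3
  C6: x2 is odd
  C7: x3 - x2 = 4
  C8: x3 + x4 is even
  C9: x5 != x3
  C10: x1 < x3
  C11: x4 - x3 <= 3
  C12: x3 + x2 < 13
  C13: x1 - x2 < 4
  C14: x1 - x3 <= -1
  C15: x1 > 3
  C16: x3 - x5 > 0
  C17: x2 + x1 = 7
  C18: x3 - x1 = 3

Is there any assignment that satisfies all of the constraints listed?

Satisfiable

Setting (x1, x2, x3, x4, x5) = (4, 3, 7, 7, 4) satisfies everything: constraint 5: x4 - x5 = 3; constraint 7: x3 - x2 = 4; constraint 11: x4 - x3 = 0, and the others follow.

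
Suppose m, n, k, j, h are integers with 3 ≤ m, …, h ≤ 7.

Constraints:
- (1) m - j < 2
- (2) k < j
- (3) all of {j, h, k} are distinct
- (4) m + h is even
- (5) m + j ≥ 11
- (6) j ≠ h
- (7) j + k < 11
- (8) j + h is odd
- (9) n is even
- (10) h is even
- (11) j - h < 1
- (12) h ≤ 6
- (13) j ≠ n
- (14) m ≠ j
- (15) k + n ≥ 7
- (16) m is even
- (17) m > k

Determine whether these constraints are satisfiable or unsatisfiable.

The assignment m = 6, n = 4, k = 3, j = 5, h = 6 works:
  constraint 1 holds since m - j = 1.
  constraint 5 holds since m + j = 11.
  constraint 7 holds since j + k = 8.
The rest check out directly.

Satisfiable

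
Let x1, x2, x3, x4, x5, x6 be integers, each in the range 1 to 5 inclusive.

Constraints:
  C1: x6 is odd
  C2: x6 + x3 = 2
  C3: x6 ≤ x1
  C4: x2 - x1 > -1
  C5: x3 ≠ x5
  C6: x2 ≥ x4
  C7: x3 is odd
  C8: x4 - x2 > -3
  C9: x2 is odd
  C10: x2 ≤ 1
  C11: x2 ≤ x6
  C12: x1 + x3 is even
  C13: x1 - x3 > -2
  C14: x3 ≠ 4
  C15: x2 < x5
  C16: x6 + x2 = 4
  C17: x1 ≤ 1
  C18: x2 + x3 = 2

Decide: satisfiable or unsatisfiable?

From constraints 3 and 17: x6 ≤ x1 ≤ 1. From constraint 10: x2 ≤ 1. Hence x6 + x2 ≤ 2. But constraint 16 requires x6 + x2 = 4, and 4 > 2. Contradiction.

Unsatisfiable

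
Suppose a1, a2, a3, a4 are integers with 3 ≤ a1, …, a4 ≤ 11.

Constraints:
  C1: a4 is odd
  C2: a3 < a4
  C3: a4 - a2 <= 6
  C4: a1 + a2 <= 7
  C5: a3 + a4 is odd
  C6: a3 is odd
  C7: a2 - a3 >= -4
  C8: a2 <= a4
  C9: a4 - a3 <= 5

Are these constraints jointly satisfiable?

Constraint 6 makes a3 odd and constraint 1 makes a4 odd, so a3 + a4 must be even. Constraint 5 says a3 + a4 is odd — contradiction.

Unsatisfiable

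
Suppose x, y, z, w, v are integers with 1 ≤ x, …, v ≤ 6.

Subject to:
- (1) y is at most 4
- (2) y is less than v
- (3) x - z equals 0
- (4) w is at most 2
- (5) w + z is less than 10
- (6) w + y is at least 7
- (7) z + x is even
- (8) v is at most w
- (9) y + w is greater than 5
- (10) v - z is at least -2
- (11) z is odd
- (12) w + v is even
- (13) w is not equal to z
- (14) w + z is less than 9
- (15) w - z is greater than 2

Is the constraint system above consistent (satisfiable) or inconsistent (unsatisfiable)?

Unsatisfiable

From constraint 4: w ≤ 2. From constraint 1: y ≤ 4. Hence w + y ≤ 6. But constraint 6 requires w + y ≥ 7, and 7 > 6. Contradiction.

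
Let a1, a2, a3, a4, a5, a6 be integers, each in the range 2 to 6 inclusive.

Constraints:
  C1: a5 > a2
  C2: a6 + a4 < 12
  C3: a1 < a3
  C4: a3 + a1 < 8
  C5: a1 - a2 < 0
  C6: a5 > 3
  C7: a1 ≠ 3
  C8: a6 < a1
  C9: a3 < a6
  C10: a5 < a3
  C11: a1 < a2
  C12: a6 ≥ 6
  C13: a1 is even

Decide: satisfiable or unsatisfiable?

Constraints 1, 8, 9, 10, and 11 give a5 < a3, a3 < a6, a6 < a1, a1 < a2, a2 < a5. Chaining: a5 < a3 < a6 < a1 < a2 < a5, which forces a5 < a5 — impossible.

Unsatisfiable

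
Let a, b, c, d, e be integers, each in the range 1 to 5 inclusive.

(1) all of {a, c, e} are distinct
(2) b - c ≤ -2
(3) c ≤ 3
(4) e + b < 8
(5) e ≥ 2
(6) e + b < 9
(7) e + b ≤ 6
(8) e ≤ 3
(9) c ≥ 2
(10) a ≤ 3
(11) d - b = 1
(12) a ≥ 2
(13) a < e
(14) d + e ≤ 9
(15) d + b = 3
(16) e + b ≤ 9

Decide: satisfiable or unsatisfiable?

Unsatisfiable

Constraints 3, 5, 8, 9, 10, and 12 confine each of a, c, e to the 2 values {2, 3}.
Constraint 1 requires all 3 of them to be distinct, but only 2 values are available — impossible by the pigeonhole principle.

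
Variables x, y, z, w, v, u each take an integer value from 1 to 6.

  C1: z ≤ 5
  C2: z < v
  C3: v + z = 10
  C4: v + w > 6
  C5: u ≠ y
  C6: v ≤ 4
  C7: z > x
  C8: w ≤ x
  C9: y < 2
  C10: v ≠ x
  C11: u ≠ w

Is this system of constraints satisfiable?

Unsatisfiable

From constraint 6: v ≤ 4. From constraint 1: z ≤ 5. Hence v + z ≤ 9. But constraint 3 requires v + z = 10, and 10 > 9. Contradiction.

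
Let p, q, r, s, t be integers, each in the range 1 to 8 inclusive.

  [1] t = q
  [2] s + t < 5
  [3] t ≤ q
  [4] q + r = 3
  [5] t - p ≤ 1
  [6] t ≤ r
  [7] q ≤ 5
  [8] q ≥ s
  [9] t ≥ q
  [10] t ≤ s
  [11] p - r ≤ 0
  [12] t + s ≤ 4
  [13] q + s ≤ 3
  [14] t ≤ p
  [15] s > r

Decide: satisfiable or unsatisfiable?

Constraints 8, 9, 11, 14, and 15 give t ≤ p, p ≤ r, r < s, s ≤ q, q ≤ t. Chaining: t ≤ p ≤ r < s ≤ q ≤ t, which forces t < t — impossible.

Unsatisfiable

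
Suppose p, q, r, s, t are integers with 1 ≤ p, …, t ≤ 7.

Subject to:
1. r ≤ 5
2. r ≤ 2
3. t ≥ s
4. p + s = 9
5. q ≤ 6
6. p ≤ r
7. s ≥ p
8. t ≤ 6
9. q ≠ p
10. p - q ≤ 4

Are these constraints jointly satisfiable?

Unsatisfiable

From constraints 2 and 6: p ≤ r ≤ 2. From constraints 3 and 8: s ≤ t ≤ 6. Hence p + s ≤ 8. But constraint 4 requires p + s = 9, and 9 > 8. Contradiction.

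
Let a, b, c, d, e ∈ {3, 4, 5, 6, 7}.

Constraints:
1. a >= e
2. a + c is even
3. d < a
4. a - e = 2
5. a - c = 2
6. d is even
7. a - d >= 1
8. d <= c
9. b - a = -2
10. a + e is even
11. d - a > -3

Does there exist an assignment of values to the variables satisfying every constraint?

One satisfying assignment is a = 6, b = 4, c = 4, d = 4, e = 4.
For the less obvious constraints — constraint 4: a - e = 2; constraint 5: a - c = 2; constraint 7: a - d = 2 — and the others hold by inspection.

Satisfiable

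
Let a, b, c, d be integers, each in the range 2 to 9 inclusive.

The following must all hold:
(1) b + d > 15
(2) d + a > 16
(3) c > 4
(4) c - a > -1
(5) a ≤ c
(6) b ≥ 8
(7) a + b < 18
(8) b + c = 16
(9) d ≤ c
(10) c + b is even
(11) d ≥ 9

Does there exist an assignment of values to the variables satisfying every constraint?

From constraint 6: b ≥ 8. From constraints 9 and 11: c ≥ d ≥ 9. Hence b + c ≥ 17. But constraint 8 requires b + c = 16, and 16 < 17. Contradiction.

Unsatisfiable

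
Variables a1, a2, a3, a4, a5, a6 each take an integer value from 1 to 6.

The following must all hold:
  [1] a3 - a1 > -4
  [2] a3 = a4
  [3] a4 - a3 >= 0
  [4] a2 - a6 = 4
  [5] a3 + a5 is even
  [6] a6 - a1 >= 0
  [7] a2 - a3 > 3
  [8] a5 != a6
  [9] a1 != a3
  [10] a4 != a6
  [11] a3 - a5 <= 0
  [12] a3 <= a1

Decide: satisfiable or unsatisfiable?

Try a1 = 2, a2 = 6, a3 = 1, a4 = 1, a5 = 1, a6 = 2.
Check constraint 1: a3 - a1 = -1; constraint 3: a4 - a3 = 0. The remaining constraints are straightforward to verify.

Satisfiable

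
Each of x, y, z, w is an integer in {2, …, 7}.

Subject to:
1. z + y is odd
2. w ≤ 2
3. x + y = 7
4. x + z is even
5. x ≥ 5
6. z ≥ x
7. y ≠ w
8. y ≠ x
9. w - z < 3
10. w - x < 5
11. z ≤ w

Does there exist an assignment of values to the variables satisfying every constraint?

From constraints 5 and 6: z ≥ x and x ≥ 5, so z ≥ 5. From constraints 2 and 11: z ≤ w and w ≤ 2, so z ≤ 2. But 2 < 5, so no value of z works.

Unsatisfiable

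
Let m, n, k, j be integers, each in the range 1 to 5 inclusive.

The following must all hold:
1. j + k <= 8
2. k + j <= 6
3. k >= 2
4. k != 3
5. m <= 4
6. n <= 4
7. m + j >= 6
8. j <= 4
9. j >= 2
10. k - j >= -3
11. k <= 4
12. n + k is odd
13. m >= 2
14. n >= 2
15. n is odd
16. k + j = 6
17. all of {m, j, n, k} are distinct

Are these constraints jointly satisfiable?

Constraints 3, 5, 6, 8, 9, 11, 13, and 14 confine each of m, j, n, k to the 3 values {2, …, 4}.
Constraint 17 requires all 4 of them to be distinct, but only 3 values are available — impossible by the pigeonhole principle.

Unsatisfiable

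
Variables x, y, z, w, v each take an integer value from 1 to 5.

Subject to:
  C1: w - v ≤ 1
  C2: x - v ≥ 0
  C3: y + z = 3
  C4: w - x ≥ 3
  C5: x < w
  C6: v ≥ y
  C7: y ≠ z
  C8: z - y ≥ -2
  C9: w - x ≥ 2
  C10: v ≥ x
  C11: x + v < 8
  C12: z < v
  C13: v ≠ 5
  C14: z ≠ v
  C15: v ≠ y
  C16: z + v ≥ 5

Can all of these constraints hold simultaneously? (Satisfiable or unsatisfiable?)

Constraints 1, 2, and 4 give w − x ≥ 3, x − v ≥ 0, v − w ≥ -1.
Adding all 3 inequalities: the left sides telescope to 0, and the right sides sum to 3 + 0 + (-1) = 2. So 0 ≥ 2, which is false.

Unsatisfiable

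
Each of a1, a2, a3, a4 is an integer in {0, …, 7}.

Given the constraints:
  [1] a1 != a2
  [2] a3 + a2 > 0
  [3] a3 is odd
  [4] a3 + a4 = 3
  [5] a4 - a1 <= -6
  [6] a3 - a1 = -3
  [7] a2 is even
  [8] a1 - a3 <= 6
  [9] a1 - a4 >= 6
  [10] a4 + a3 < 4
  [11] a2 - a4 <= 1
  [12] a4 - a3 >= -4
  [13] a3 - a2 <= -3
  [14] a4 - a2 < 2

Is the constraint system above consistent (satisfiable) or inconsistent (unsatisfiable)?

Unsatisfiable

Constraints 8, 9, 11, and 13 give a2 − a3 ≥ 3, a3 − a1 ≥ -6, a1 − a4 ≥ 6, a4 − a2 ≥ -1.
Adding all 4 inequalities: the left sides telescope to 0, and the right sides sum to 3 + (-6) + 6 + (-1) = 2. So 0 ≥ 2, which is false.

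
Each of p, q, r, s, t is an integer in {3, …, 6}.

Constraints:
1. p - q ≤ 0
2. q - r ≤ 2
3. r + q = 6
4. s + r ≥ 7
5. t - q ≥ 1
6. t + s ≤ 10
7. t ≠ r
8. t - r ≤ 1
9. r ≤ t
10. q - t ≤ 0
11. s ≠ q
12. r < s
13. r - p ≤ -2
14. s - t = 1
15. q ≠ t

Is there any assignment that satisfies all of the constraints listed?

Unsatisfiable

Constraints 1, 5, 8, and 13 give r − t ≥ -1, t − q ≥ 1, q − p ≥ 0, p − r ≥ 2.
Adding all 4 inequalities: the left sides telescope to 0, and the right sides sum to (-1) + 1 + 0 + 2 = 2. So 0 ≥ 2, which is false.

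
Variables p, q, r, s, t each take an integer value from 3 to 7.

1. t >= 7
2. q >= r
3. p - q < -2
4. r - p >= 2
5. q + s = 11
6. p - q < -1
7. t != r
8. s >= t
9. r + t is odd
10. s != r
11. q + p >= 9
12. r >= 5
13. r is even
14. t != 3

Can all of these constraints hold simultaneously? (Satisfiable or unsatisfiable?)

Unsatisfiable

From constraints 2 and 12: q ≥ r ≥ 5. From constraints 1 and 8: s ≥ t ≥ 7. Hence q + s ≥ 12. But constraint 5 requires q + s = 11, and 11 < 12. Contradiction.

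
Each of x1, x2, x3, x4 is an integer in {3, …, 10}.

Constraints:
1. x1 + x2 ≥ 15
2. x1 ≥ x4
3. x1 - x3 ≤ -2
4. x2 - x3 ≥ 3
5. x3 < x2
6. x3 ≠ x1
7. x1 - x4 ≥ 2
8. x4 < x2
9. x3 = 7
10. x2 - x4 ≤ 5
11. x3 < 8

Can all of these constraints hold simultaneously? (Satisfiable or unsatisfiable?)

Constraints 3, 4, 7, and 10 give x2 − x3 ≥ 3, x3 − x1 ≥ 2, x1 − x4 ≥ 2, x4 − x2 ≥ -5.
Adding all 4 inequalities: the left sides telescope to 0, and the right sides sum to 3 + 2 + 2 + (-5) = 2. So 0 ≥ 2, which is false.

Unsatisfiable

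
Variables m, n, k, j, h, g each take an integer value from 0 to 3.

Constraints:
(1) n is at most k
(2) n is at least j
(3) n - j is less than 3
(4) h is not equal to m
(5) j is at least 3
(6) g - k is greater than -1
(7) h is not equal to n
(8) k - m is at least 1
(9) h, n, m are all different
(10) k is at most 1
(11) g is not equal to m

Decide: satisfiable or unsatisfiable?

Unsatisfiable

From constraints 2 and 5: n ≥ j and j ≥ 3, so n ≥ 3. From constraints 1 and 10: n ≤ k and k ≤ 1, so n ≤ 1. But 1 < 3, so no value of n works.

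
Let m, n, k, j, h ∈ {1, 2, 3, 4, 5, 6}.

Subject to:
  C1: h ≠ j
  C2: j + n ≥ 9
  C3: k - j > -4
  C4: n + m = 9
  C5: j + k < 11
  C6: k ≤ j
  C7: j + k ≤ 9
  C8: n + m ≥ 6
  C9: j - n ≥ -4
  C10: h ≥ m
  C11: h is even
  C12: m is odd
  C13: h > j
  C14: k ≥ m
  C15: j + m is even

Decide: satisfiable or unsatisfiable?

Try m = 3, n = 6, k = 3, j = 5, h = 6.
Check constraint 2: j + n = 11; constraint 3: k - j = -2. The remaining constraints are straightforward to verify.

Satisfiable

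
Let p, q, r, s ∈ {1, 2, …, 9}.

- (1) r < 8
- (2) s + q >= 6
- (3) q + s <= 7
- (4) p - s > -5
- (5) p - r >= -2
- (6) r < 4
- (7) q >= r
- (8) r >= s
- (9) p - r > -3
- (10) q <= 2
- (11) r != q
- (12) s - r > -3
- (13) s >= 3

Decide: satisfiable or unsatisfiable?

From constraints 8 and 13: r ≥ s and s ≥ 3, so r ≥ 3. From constraints 7 and 10: r ≤ q and q ≤ 2, so r ≤ 2. But 2 < 3, so no value of r works.

Unsatisfiable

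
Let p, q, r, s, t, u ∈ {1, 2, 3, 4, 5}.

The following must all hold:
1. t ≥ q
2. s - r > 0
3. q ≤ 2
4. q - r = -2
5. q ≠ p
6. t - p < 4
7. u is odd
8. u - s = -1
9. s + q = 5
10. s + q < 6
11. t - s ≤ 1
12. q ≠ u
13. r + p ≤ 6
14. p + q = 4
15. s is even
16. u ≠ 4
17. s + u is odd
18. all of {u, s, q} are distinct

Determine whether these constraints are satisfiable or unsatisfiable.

Setting (p, q, r, s, t, u) = (3, 1, 3, 4, 5, 3) satisfies everything: constraint 2: s - r = 1; constraint 4: q - r = -2, and the others follow.

Satisfiable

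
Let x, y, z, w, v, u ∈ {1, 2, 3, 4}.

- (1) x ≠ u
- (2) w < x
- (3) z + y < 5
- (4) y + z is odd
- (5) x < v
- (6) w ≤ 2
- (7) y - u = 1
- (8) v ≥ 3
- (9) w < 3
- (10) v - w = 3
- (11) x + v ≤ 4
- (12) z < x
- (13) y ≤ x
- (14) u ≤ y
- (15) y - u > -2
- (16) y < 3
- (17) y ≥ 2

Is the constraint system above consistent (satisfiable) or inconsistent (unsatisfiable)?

From constraints 13 and 17: x ≥ y ≥ 2. From constraint 8: v ≥ 3. Hence x + v ≥ 5. But constraint 11 requires x + v ≤ 4, and 4 < 5. Contradiction.

Unsatisfiable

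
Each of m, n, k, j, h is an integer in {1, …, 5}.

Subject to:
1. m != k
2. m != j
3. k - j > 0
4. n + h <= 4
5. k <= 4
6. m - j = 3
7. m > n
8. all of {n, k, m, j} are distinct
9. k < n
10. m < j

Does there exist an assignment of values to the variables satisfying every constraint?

Unsatisfiable

Constraints 3, 7, 9, and 10 give j < k, k < n, n < m, m < j. Chaining: j < k < n < m < j, which forces j < j — impossible.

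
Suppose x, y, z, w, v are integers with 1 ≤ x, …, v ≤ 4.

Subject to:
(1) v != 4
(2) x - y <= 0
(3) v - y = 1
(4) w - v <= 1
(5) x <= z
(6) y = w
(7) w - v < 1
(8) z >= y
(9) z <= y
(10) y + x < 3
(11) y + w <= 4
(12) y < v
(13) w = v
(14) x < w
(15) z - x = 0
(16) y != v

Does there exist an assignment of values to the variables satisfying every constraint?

Unsatisfiable

From constraints 6 and 13, y = w = v, so y = v. But constraint 16 says y ≠ v. Contradiction.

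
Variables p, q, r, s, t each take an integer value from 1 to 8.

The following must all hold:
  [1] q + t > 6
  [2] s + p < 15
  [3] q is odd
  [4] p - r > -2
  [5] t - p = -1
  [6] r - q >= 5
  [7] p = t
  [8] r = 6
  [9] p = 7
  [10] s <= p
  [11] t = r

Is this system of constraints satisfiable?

Unsatisfiable

Constraint 9 fixes p = 7 and constraint 8 fixes r = 6. Constraints 7 and 11 give p = t = r, so p = r. But 7 ≠ 6 — contradiction.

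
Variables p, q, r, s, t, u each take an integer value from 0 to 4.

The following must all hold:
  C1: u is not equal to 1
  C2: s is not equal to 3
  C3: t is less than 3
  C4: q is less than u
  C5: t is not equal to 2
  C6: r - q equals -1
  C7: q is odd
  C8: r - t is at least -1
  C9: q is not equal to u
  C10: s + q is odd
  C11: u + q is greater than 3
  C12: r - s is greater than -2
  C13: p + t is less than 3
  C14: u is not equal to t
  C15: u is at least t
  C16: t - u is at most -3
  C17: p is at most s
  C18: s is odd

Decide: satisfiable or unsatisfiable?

Unsatisfiable

Constraint 18 makes s odd and constraint 7 makes q odd, so s + q must be even. Constraint 10 says s + q is odd — contradiction.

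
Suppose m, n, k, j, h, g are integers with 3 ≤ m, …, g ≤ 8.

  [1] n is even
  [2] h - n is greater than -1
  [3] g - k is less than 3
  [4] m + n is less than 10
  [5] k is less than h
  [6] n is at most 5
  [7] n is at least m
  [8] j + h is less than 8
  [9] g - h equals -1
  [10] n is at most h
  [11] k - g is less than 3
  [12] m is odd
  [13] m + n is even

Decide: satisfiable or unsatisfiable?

Constraint 12 makes m odd and constraint 1 makes n even, so m + n must be odd. Constraint 13 says m + n is even — contradiction.

Unsatisfiable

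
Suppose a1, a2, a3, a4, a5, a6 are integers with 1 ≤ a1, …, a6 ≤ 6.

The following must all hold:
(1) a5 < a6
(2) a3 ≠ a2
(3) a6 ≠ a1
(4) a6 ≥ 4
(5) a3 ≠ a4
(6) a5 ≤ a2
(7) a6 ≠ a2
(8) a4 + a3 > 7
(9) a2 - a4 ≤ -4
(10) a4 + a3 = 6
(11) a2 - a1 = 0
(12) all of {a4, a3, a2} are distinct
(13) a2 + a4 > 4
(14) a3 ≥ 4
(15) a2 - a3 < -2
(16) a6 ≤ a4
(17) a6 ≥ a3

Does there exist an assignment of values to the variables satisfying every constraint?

From constraints 4 and 16: a4 ≥ a6 ≥ 4. From constraint 14: a3 ≥ 4. Hence a4 + a3 ≥ 8. But constraint 10 requires a4 + a3 = 6, and 6 < 8. Contradiction.

Unsatisfiable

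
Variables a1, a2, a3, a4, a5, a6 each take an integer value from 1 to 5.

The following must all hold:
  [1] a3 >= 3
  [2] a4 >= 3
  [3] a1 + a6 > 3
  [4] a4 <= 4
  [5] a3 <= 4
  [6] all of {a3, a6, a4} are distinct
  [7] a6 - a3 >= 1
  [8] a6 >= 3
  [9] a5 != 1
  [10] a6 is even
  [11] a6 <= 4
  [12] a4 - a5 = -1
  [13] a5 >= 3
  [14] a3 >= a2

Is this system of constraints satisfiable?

Unsatisfiable

Constraints 1, 2, 4, 5, 8, and 11 confine each of a3, a6, a4 to the 2 values {3, 4}.
Constraint 6 requires all 3 of them to be distinct, but only 2 values are available — impossible by the pigeonhole principle.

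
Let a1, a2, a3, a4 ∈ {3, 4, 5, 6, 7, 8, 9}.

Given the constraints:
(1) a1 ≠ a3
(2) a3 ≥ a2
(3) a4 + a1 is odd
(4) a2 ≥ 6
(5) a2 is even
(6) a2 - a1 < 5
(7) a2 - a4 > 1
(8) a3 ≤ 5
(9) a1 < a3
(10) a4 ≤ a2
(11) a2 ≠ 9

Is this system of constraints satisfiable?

From constraints 2 and 4: a3 ≥ a2 and a2 ≥ 6, so a3 ≥ 6. From constraint 8: a3 ≤ 5. But 5 < 6, so no value of a3 works.

Unsatisfiable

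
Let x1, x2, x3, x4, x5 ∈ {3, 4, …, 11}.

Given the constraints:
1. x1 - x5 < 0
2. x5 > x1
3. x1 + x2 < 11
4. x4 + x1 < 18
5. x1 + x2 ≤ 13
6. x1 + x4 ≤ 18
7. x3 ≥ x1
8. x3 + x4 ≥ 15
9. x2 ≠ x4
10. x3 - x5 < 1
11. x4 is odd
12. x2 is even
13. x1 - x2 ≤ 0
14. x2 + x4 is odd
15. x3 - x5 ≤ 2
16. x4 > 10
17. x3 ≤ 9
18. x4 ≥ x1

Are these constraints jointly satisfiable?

Satisfiable

Setting (x1, x2, x3, x4, x5) = (4, 6, 7, 11, 7) satisfies everything: constraint 1: x1 - x5 = -3; constraint 3: x1 + x2 = 10, and the others follow.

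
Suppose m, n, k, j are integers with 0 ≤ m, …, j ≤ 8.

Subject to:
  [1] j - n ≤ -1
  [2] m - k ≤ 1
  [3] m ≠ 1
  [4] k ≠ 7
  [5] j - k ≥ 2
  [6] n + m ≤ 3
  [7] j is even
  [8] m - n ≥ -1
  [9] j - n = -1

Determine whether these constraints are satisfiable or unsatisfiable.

Unsatisfiable

Constraints 1, 2, 5, and 8 give m − n ≥ -1, n − j ≥ 1, j − k ≥ 2, k − m ≥ -1.
Adding all 4 inequalities: the left sides telescope to 0, and the right sides sum to (-1) + 1 + 2 + (-1) = 1. So 0 ≥ 1, which is false.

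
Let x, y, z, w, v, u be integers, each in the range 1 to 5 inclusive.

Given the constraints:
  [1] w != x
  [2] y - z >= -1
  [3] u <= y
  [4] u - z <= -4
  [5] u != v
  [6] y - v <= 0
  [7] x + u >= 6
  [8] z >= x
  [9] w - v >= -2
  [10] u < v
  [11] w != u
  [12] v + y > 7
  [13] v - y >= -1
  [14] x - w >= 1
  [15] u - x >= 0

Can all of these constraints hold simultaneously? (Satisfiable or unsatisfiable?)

Constraints 2, 4, 6, 9, 14, and 15 give u − x ≥ 0, x − w ≥ 1, w − v ≥ -2, v − y ≥ 0, y − z ≥ -1, z − u ≥ 4.
Adding all 6 inequalities: the left sides telescope to 0, and the right sides sum to 0 + 1 + (-2) + 0 + (-1) + 4 = 2. So 0 ≥ 2, which is false.

Unsatisfiable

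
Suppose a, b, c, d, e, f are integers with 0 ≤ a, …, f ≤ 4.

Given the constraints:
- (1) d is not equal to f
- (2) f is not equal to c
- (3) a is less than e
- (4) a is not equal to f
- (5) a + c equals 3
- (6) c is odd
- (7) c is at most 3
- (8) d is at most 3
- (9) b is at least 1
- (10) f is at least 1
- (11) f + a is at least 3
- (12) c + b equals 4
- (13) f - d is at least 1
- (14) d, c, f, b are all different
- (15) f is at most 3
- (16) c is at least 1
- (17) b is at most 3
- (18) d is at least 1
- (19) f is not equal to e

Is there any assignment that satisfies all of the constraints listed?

Constraints 7, 8, 9, 10, 15, 16, 17, and 18 confine each of d, c, f, b to the 3 values {1, …, 3}.
Constraint 14 requires all 4 of them to be distinct, but only 3 values are available — impossible by the pigeonhole principle.

Unsatisfiable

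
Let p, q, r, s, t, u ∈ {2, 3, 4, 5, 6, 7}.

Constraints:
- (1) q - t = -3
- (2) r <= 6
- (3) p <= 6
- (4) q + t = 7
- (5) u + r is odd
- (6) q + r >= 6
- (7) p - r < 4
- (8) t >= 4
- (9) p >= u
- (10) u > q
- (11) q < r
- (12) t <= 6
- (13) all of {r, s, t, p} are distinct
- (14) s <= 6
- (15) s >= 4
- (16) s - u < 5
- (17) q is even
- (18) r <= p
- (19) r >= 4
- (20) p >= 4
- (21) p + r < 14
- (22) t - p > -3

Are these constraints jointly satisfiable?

Constraints 2, 3, 8, 12, 14, 15, 19, and 20 confine each of r, s, t, p to the 3 values {4, …, 6}.
Constraint 13 requires all 4 of them to be distinct, but only 3 values are available — impossible by the pigeonhole principle.

Unsatisfiable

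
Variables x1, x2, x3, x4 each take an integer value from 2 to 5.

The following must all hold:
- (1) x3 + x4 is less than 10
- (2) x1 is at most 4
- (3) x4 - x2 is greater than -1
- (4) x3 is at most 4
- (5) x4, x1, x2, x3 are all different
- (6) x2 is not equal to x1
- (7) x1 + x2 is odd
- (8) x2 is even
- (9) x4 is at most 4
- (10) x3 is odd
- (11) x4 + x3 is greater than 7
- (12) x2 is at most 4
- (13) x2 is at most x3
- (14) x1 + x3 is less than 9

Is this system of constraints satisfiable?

Unsatisfiable

Constraints 2, 4, 9, and 12 confine each of x4, x1, x2, x3 to the 3 values {2, …, 4} (the domain already gives each ≥ 2).
Constraint 5 requires all 4 of them to be distinct, but only 3 values are available — impossible by the pigeonhole principle.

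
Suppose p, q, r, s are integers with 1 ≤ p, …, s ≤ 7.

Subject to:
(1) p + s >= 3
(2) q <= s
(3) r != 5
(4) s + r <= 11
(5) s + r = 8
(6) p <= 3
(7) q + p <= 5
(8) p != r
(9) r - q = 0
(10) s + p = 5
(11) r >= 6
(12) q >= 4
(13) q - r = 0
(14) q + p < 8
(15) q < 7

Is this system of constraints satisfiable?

From constraints 2 and 12: s ≥ q ≥ 4. From constraint 11: r ≥ 6. Hence s + r ≥ 10. But constraint 5 requires s + r = 8, and 8 < 10. Contradiction.

Unsatisfiable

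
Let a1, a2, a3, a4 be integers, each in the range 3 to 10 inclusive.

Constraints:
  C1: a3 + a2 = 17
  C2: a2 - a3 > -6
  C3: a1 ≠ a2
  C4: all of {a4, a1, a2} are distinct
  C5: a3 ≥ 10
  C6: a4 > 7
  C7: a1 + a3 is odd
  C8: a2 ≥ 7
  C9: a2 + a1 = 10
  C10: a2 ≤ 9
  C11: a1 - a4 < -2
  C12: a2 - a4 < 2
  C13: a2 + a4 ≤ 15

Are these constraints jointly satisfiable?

Take a1 = 3, a2 = 7, a3 = 10, a4 = 8. Then constraint 1: a3 + a2 = 17; constraint 2: a2 - a3 = -3, and every other listed constraint is also met.

Satisfiable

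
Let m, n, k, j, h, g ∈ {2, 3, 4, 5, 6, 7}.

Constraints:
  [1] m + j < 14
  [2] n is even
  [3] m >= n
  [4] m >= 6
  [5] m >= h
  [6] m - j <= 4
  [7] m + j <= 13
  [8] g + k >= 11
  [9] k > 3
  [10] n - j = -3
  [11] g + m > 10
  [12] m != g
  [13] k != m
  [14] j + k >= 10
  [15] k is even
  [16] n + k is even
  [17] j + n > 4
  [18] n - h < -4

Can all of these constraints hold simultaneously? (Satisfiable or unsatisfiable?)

Satisfiable

Setting (m, n, k, j, h, g) = (7, 2, 6, 5, 7, 6) satisfies everything: constraint 1: m + j = 12; constraint 6: m - j = 2, and the others follow.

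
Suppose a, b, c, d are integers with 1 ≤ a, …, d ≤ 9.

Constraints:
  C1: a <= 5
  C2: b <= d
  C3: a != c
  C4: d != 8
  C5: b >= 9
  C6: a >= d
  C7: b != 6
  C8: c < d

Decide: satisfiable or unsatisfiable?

Unsatisfiable

From constraints 2 and 5: d ≥ b and b ≥ 9, so d ≥ 9. From constraints 1 and 6: d ≤ a and a ≤ 5, so d ≤ 5. But 5 < 9, so no value of d works.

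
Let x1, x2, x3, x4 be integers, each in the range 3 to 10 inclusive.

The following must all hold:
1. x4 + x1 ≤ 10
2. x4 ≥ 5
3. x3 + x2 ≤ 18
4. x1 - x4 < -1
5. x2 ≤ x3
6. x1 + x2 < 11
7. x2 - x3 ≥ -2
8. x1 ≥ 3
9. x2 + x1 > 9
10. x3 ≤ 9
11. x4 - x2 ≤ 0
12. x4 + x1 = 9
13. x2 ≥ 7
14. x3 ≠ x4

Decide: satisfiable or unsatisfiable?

One satisfying assignment is x1 = 3, x2 = 7, x3 = 9, x4 = 6.
For the less obvious constraints — constraint 1: x4 + x1 = 9; constraint 3: x3 + x2 = 16 — and the others hold by inspection.

Satisfiable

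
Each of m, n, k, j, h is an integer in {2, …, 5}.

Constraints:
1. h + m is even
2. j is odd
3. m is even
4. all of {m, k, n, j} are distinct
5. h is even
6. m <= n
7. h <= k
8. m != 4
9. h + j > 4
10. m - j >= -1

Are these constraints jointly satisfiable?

Take m = 2, n = 4, k = 5, j = 3, h = 2. Then constraint 9: h + j = 5; constraint 10: m - j = -1, and every other listed constraint is also met.

Satisfiable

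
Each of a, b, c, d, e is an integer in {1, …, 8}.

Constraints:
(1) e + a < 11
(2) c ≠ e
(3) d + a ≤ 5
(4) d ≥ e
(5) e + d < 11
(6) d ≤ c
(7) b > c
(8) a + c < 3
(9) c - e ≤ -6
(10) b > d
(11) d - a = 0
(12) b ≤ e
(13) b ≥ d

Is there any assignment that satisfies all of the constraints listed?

Unsatisfiable

Constraints 4, 6, 7, and 12 give b ≤ e, e ≤ d, d ≤ c, c < b. Chaining: b ≤ e ≤ d ≤ c < b, which forces b < b — impossible.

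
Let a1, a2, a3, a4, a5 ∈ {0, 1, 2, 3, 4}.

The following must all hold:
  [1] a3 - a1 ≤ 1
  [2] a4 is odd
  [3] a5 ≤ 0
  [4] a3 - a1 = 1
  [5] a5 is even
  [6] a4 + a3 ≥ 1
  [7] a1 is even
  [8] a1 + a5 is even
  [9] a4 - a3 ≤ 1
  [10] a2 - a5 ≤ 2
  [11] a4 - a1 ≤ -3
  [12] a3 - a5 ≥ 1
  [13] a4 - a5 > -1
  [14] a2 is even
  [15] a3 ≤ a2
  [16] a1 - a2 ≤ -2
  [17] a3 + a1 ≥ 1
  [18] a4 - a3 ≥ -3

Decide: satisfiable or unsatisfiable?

Unsatisfiable

Constraints 10, 11, 12, 16, and 18 give a1 − a4 ≥ 3, a4 − a3 ≥ -3, a3 − a5 ≥ 1, a5 − a2 ≥ -2, a2 − a1 ≥ 2.
Adding all 5 inequalities: the left sides telescope to 0, and the right sides sum to 3 + (-3) + 1 + (-2) + 2 = 1. So 0 ≥ 1, which is false.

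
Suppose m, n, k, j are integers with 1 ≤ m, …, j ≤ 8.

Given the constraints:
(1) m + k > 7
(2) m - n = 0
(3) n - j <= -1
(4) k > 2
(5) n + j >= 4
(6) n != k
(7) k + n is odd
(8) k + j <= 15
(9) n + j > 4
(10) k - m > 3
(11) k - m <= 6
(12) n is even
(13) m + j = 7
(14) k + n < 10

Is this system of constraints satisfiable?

Setting (m, n, k, j) = (2, 2, 7, 5) satisfies everything: constraint 1: m + k = 9; constraint 2: m - n = 0, and the others follow.

Satisfiable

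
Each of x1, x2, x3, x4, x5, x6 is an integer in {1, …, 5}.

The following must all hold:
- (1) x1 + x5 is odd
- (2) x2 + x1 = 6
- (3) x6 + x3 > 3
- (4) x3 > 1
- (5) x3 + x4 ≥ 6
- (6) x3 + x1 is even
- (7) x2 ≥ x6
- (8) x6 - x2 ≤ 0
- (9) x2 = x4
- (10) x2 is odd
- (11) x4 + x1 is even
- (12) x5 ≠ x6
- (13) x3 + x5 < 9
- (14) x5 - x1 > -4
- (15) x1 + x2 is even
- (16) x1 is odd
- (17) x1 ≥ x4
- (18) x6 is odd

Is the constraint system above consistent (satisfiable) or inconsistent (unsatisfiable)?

Take x1 = 5, x2 = 1, x3 = 5, x4 = 1, x5 = 2, x6 = 1. Then constraint 2: x2 + x1 = 6; constraint 3: x6 + x3 = 6; constraint 5: x3 + x4 = 6, and every other listed constraint is also met.

Satisfiable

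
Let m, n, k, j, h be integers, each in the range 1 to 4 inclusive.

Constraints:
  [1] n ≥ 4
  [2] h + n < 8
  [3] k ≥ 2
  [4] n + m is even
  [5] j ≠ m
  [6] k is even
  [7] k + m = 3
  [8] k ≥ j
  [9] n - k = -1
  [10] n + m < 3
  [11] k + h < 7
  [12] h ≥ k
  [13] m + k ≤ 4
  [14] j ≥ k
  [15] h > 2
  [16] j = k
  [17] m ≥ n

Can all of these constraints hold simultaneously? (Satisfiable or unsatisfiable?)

From constraints 1 and 17: m ≥ n ≥ 4. From constraint 3: k ≥ 2. Hence m + k ≥ 6. But constraint 13 requires m + k ≤ 4, and 4 < 6. Contradiction.

Unsatisfiable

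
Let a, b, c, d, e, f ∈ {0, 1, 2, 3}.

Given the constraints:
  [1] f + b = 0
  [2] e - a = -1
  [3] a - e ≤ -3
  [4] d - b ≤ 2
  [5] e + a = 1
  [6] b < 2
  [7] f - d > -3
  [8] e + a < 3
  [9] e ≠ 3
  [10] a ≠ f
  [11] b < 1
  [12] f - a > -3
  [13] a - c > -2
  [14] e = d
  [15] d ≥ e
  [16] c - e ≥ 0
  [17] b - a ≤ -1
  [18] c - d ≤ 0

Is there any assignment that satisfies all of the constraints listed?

Constraints 3, 4, 16, 17, and 18 give a − b ≥ 1, b − d ≥ -2, d − c ≥ 0, c − e ≥ 0, e − a ≥ 3.
Adding all 5 inequalities: the left sides telescope to 0, and the right sides sum to 1 + (-2) + 0 + 0 + 3 = 2. So 0 ≥ 2, which is false.

Unsatisfiable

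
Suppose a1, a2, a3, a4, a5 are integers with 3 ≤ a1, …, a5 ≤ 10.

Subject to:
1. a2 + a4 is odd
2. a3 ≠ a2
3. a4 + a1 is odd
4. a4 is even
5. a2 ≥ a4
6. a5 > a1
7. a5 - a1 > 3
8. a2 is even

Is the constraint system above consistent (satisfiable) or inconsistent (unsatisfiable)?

Constraint 8 makes a2 even and constraint 4 makes a4 even, so a2 + a4 must be even. Constraint 1 says a2 + a4 is odd — contradiction.

Unsatisfiable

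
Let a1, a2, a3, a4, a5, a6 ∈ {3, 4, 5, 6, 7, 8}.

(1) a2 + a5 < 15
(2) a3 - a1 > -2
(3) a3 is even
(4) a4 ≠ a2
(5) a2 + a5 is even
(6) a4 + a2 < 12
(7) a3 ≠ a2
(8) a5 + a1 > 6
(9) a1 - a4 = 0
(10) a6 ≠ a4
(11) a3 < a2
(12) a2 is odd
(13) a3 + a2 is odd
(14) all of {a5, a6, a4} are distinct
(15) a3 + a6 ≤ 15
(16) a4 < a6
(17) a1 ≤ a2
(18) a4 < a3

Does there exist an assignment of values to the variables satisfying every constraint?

Satisfiable

Setting (a1, a2, a3, a4, a5, a6) = (3, 7, 4, 3, 5, 8) satisfies everything: constraint 1: a2 + a5 = 12; constraint 2: a3 - a1 = 1; constraint 6: a4 + a2 = 10, and the others follow.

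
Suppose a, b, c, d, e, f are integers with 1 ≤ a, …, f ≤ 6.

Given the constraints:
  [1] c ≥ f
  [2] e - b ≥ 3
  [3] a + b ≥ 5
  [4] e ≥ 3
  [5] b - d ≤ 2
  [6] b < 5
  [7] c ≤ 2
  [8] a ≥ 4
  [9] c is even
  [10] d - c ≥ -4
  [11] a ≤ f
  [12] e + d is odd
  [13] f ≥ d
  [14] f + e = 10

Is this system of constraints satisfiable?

From constraints 8 and 11: f ≥ a and a ≥ 4, so f ≥ 4. From constraints 1 and 7: f ≤ c and c ≤ 2, so f ≤ 2. But 2 < 4, so no value of f works.

Unsatisfiable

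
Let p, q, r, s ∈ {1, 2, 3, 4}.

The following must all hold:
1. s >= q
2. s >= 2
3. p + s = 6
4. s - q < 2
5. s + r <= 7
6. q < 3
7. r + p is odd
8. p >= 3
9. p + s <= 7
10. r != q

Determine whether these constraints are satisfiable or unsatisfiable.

Take p = 4, q = 1, r = 3, s = 2. Then constraint 3: p + s = 6; constraint 4: s - q = 1; constraint 5: s + r = 5, and every other listed constraint is also met.

Satisfiable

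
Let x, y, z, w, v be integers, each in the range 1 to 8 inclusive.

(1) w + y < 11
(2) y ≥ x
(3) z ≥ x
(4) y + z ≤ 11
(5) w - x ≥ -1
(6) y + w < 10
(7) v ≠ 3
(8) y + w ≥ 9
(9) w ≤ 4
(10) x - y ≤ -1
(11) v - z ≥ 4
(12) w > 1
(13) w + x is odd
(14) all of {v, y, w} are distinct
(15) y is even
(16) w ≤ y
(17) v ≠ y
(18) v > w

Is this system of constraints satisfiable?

Satisfiable

Try x = 2, y = 6, z = 2, w = 3, v = 8.
Check constraint 1: w + y = 9; constraint 4: y + z = 8; constraint 5: w - x = 1. The remaining constraints are straightforward to verify.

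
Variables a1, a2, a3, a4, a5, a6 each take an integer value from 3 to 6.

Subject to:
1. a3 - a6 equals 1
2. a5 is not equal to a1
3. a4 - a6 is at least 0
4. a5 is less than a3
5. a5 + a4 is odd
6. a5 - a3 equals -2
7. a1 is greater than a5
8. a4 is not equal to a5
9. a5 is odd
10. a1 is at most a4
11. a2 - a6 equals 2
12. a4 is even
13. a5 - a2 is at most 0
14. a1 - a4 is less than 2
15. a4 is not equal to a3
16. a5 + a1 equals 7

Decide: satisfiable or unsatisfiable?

One satisfying assignment is a1 = 4, a2 = 6, a3 = 5, a4 = 4, a5 = 3, a6 = 4.
For the less obvious constraints — constraint 1: a3 - a6 = 1; constraint 3: a4 - a6 = 0; constraint 6: a5 - a3 = -2 — and the others hold by inspection.

Satisfiable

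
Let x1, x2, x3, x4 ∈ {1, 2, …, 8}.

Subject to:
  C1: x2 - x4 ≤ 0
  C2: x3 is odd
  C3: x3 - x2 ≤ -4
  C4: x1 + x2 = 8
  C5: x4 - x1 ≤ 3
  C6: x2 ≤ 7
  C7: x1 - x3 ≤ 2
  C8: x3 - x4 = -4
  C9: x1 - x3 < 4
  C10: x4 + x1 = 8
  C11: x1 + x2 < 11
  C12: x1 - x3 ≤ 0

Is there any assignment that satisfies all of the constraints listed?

Unsatisfiable

Constraints 1, 3, 5, and 12 give x1 − x4 ≥ -3, x4 − x2 ≥ 0, x2 − x3 ≥ 4, x3 − x1 ≥ 0.
Adding all 4 inequalities: the left sides telescope to 0, and the right sides sum to (-3) + 0 + 4 + 0 = 1. So 0 ≥ 1, which is false.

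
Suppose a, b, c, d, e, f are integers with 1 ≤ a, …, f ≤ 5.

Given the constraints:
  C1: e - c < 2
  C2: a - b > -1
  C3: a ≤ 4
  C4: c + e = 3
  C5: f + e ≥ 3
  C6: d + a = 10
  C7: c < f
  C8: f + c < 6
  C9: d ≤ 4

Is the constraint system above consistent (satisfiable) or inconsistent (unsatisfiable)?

Unsatisfiable

From constraint 9: d ≤ 4. From constraint 3: a ≤ 4. Hence d + a ≤ 8. But constraint 6 requires d + a = 10, and 10 > 8. Contradiction.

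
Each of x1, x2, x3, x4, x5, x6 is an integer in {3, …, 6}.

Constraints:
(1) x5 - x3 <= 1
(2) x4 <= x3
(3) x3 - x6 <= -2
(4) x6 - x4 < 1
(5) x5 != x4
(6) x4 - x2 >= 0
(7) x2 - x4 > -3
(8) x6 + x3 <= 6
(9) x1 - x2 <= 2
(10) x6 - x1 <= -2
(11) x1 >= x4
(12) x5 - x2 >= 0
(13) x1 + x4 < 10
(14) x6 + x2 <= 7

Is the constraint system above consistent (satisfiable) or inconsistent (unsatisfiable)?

Constraints 1, 3, 9, 10, and 12 give x5 − x2 ≥ 0, x2 − x1 ≥ -2, x1 − x6 ≥ 2, x6 − x3 ≥ 2, x3 − x5 ≥ -1.
Adding all 5 inequalities: the left sides telescope to 0, and the right sides sum to 0 + (-2) + 2 + 2 + (-1) = 1. So 0 ≥ 1, which is false.

Unsatisfiable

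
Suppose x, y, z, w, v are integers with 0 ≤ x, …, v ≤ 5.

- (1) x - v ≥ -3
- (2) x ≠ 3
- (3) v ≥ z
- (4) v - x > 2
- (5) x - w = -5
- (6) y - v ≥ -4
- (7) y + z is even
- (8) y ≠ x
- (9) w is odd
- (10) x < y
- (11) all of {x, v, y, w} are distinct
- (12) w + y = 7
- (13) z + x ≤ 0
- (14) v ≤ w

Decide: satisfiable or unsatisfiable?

Try x = 0, y = 2, z = 0, w = 5, v = 3.
Check constraint 1: x - v = -3; constraint 4: v - x = 3; constraint 5: x - w = -5. The remaining constraints are straightforward to verify.

Satisfiable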